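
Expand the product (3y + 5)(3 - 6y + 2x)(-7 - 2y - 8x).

(3y + 5)(3 - 6y + 2x)(-7 - 2y - 8x)
= (9y - 18y^2 + 6xy + 15 - 30y + 10x)(-7 - 2y - 8x)    [distributive law]
= (-21y - 18y^2 + 6xy + 15 + 10x)(-7 - 2y - 8x)    [combine like terms]
= 147y + 42y^2 + 168xy + 126y^2 + 36y^3 + 144xy^2 - 42xy - 12xy^2 - 48x^2y - 105 - 30y - 120x - 70x - 20xy - 80x^2    [distributive law]
= 117y + 168y^2 + 106xy + 36y^3 + 132xy^2 - 48x^2y - 105 - 190x - 80x^2    [combine like terms]

117y + 168y^2 + 106xy + 36y^3 + 132xy^2 - 48x^2y - 105 - 190x - 80x^2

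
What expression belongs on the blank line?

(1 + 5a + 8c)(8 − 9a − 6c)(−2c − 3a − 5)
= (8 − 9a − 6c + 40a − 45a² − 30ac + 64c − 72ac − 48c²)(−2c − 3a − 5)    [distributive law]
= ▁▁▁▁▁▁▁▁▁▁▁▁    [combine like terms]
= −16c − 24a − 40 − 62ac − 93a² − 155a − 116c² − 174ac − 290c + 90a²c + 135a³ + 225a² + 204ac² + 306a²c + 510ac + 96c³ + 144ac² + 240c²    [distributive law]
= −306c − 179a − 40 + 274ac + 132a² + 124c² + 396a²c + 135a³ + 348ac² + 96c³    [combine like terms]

Applying combine like terms to the line above:

(8 + 31a + 58c − 45a² − 102ac − 48c²)(−2c − 3a − 5)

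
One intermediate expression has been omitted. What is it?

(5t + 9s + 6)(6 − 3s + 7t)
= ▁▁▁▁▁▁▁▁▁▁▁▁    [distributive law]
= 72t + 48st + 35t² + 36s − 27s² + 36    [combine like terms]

After distributive law, the bracketed line is:

30t − 15st + 35t² + 54s − 27s² + 63st + 36 − 18s + 42t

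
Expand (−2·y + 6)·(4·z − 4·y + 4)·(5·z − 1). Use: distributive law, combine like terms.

(−2·y + 6)·(4·z − 4·y + 4)·(5·z − 1)
= (−8·y·z + 8·y^2 − 8·y + 24·z − 24·y + 24)·(5·z − 1)    [distributive law]
= (−8·y·z + 8·y^2 − 32·y + 24·z + 24)·(5·z − 1)    [combine like terms]
= −40·y·z^2 + 8·y·z + 40·y^2·z − 8·y^2 − 160·y·z + 32·y + 120·z^2 − 24·z + 120·z − 24    [distributive law]
= −40·y·z^2 − 152·y·z + 40·y^2·z − 8·y^2 + 32·y + 120·z^2 + 96·z − 24    [combine like terms]

−40·y·z^2 − 152·y·z + 40·y^2·z − 8·y^2 + 32·y + 120·z^2 + 96·z − 24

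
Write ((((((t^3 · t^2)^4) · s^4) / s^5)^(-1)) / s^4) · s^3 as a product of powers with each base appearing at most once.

((((((t^3 · t^2)^4) · s^4) / s^5)^(-1)) / s^4) · s^3
= ((((((t^3 · t^2)^4) · s^4)^(-1)) / ((s^5)^(-1))) / s^4) · s^3    [power of a quotient]
= ((((((t^3 · t^2)^4)^(-1)) · ((s^4)^(-1))) / ((s^5)^(-1))) / s^4) · s^3    [power of a product]
= (((((t^3 · t^2)^(-4)) · ((s^4)^(-1))) / ((s^5)^(-1))) / s^4) · s^3    [power of a power]
= ((((((t^3)^(-4)) · ((t^2)^(-4))) · ((s^4)^(-1))) / ((s^5)^(-1))) / s^4) · s^3    [power of a product]
= ((((t^(-12) · ((t^2)^(-4))) · ((s^4)^(-1))) / ((s^5)^(-1))) / s^4) · s^3    [power of a power]
= ((((t^(-12) · t^(-8)) · ((s^4)^(-1))) / ((s^5)^(-1))) / s^4) · s^3    [power of a power]
= (((t^(-20) · ((s^4)^(-1))) / ((s^5)^(-1))) / s^4) · s^3    [product of powers]
= (((t^(-20) · s^(-4)) / ((s^5)^(-1))) / s^4) · s^3    [power of a power]
= (((t^(-20) · s^(-4)) / s^(-5)) / s^4) · s^3    [power of a power]
= t^(-20)    [quotient of powers; product of powers]

t^(-20)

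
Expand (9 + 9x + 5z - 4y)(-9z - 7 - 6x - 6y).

-116z - 63 - 117x - 26y - 111xz - 54x^2 - 30xy - 45z^2 + 6yz + 24y^2

(9 + 9x + 5z - 4y)(-9z - 7 - 6x - 6y)
= -81z - 63 - 54x - 54y - 81xz - 63x - 54x^2 - 54xy - 45z^2 - 35z - 30xz - 30yz + 36yz + 28y + 24xy + 24y^2    [distributive law]
= -116z - 63 - 117x - 26y - 111xz - 54x^2 - 30xy - 45z^2 + 6yz + 24y^2    [combine like terms]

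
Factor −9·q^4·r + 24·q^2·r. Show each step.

−9·q^4·r + 24·q^2·r
= 3(−3·q^4·r + 8·q^2·r)    [factor out 3]
= 3·q^2·r(−3·q^2 + 8)    [factor out q^2·r]

3·q^2·r(−3·q^2 + 8)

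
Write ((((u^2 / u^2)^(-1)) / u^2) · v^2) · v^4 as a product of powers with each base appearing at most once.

((((u^2 / u^2)^(-1)) / u^2) · v^2) · v^4
= (((((u^2)^(-1)) / ((u^2)^(-1))) / u^2) · v^2) · v^4    [power of a quotient]
= (((u^(-2) / ((u^2)^(-1))) / u^2) · v^2) · v^4    [power of a power]
= (((u^(-2) / u^(-2)) / u^2) · v^2) · v^4    [power of a power]
= ((u^0 / u^2) · v^2) · v^4    [quotient of powers]
= (u^(-2) · v^2) · v^4    [quotient of powers]
= u^(-2)v^6    [product of powers]

u^(-2)v^6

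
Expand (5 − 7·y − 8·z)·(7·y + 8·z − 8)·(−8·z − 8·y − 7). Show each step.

−776·y·z − 385·y^2 − 317·y − 384·z^2 − 408·z + 280 + 1288·y^2·z + 392·y^3 + 1408·y·z^2 + 512·z^3

(5 − 7·y − 8·z)·(7·y + 8·z − 8)·(−8·z − 8·y − 7)
= (35·y + 40·z − 40 − 49·y^2 − 56·y·z + 56·y − 56·y·z − 64·z^2 + 64·z)·(−8·z − 8·y − 7)    [distributive law]
= (91·y + 104·z − 40 − 49·y^2 − 112·y·z − 64·z^2)·(−8·z − 8·y − 7)    [combine like terms]
= −728·y·z − 728·y^2 − 637·y − 832·z^2 − 832·y·z − 728·z + 320·z + 320·y + 280 + 392·y^2·z + 392·y^3 + 343·y^2 + 896·y·z^2 + 896·y^2·z + 784·y·z + 512·z^3 + 512·y·z^2 + 448·z^2    [distributive law]
= −776·y·z − 385·y^2 − 317·y − 384·z^2 − 408·z + 280 + 1288·y^2·z + 392·y^3 + 1408·y·z^2 + 512·z^3    [combine like terms]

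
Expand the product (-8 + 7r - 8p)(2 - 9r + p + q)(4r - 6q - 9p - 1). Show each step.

-150r + 104q + 168p + 16 + 407r^2 - 555qr - 949pr + 224pq + 224p^2 + 48q^2 - 252r^3 + 406qr^2 + 883pr^2 - 569pqr - 743p^2r - 42q^2r + 120p^2q + 72p^3 + 48pq^2

(-8 + 7r - 8p)(2 - 9r + p + q)(4r - 6q - 9p - 1)
= (-16 + 72r - 8p - 8q + 14r - 63r^2 + 7pr + 7qr - 16p + 72pr - 8p^2 - 8pq)(4r - 6q - 9p - 1)    [distributive law]
= (-16 + 86r - 24p - 8q - 63r^2 + 79pr + 7qr - 8p^2 - 8pq)(4r - 6q - 9p - 1)    [combine like terms]
= -64r + 96q + 144p + 16 + 344r^2 - 516qr - 774pr - 86r - 96pr + 144pq + 216p^2 + 24p - 32qr + 48q^2 + 72pq + 8q - 252r^3 + 378qr^2 + 567pr^2 + 63r^2 + 316pr^2 - 474pqr - 711p^2r - 79pr + 28qr^2 - 42q^2r - 63pqr - 7qr - 32p^2r + 48p^2q + 72p^3 + 8p^2 - 32pqr + 48pq^2 + 72p^2q + 8pq    [distributive law]
= -150r + 104q + 168p + 16 + 407r^2 - 555qr - 949pr + 224pq + 224p^2 + 48q^2 - 252r^3 + 406qr^2 + 883pr^2 - 569pqr - 743p^2r - 42q^2r + 120p^2q + 72p^3 + 48pq^2    [combine like terms]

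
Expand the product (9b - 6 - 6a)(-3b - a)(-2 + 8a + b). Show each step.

(9b - 6 - 6a)(-3b - a)(-2 + 8a + b)
= (-27b² - 9ab + 18b + 6a + 18ab + 6a²)(-2 + 8a + b)    [distributive law]
= (-27b² + 9ab + 18b + 6a + 6a²)(-2 + 8a + b)    [combine like terms]
= 54b² - 216ab² - 27b³ - 18ab + 72a²b + 9ab² - 36b + 144ab + 18b² - 12a + 48a² + 6ab - 12a² + 48a³ + 6a²b    [distributive law]
= 72b² - 207ab² - 27b³ + 132ab + 78a²b - 36b - 12a + 36a² + 48a³    [combine like terms]

72b² - 207ab² - 27b³ + 132ab + 78a²b - 36b - 12a + 36a² + 48a³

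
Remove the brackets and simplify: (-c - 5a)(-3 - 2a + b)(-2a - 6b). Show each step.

(-c - 5a)(-3 - 2a + b)(-2a - 6b)
= (3c + 2ac - bc + 15a + 10a^2 - 5ab)(-2a - 6b)    [distributive law]
= -6ac - 18bc - 4a^2c - 12abc + 2abc + 6b^2c - 30a^2 - 90ab - 20a^3 - 60a^2b + 10a^2b + 30ab^2    [distributive law]
= -6ac - 18bc - 4a^2c - 10abc + 6b^2c - 30a^2 - 90ab - 20a^3 - 50a^2b + 30ab^2    [combine like terms]

-6ac - 18bc - 4a^2c - 10abc + 6b^2c - 30a^2 - 90ab - 20a^3 - 50a^2b + 30ab^2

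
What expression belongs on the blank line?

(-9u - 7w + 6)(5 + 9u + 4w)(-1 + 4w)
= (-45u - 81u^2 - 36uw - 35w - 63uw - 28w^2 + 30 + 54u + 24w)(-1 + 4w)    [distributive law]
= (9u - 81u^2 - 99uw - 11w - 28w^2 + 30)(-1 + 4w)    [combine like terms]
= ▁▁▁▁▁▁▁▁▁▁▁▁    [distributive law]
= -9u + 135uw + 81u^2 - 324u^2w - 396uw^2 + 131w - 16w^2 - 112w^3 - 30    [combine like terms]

Applying distributive law to the line above:

-9u + 36uw + 81u^2 - 324u^2w + 99uw - 396uw^2 + 11w - 44w^2 + 28w^2 - 112w^3 - 30 + 120w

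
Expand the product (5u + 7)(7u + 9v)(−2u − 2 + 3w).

−70u³ − 168u² + 105u²w − 90u²v − 216uv + 135uvw − 98u + 147uw − 126v + 189vw

(5u + 7)(7u + 9v)(−2u − 2 + 3w)
= (35u² + 45uv + 49u + 63v)(−2u − 2 + 3w)    [distributive law]
= −70u³ − 70u² + 105u²w − 90u²v − 90uv + 135uvw − 98u² − 98u + 147uw − 126uv − 126v + 189vw    [distributive law]
= −70u³ − 168u² + 105u²w − 90u²v − 216uv + 135uvw − 98u + 147uw − 126v + 189vw    [combine like terms]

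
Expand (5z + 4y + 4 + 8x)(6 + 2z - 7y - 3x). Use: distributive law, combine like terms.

38z + 10z^2 - 27yz + xz - 4y - 28y^2 - 68xy + 24 + 36x - 24x^2

(5z + 4y + 4 + 8x)(6 + 2z - 7y - 3x)
= 30z + 10z^2 - 35yz - 15xz + 24y + 8yz - 28y^2 - 12xy + 24 + 8z - 28y - 12x + 48x + 16xz - 56xy - 24x^2    [distributive law]
= 38z + 10z^2 - 27yz + xz - 4y - 28y^2 - 68xy + 24 + 36x - 24x^2    [combine like terms]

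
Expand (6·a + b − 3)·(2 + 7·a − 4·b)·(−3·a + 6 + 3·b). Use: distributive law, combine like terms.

279·a² − 36·a − 171·a·b − 126·a³ + 177·a²·b − 39·a·b² + 66·b + 18·b² − 12·b³ − 36

(6·a + b − 3)·(2 + 7·a − 4·b)·(−3·a + 6 + 3·b)
= (12·a + 42·a² − 24·a·b + 2·b + 7·a·b − 4·b² − 6 − 21·a + 12·b)·(−3·a + 6 + 3·b)    [distributive law]
= (−9·a + 42·a² − 17·a·b + 14·b − 4·b² − 6)·(−3·a + 6 + 3·b)    [combine like terms]
= 27·a² − 54·a − 27·a·b − 126·a³ + 252·a² + 126·a²·b + 51·a²·b − 102·a·b − 51·a·b² − 42·a·b + 84·b + 42·b² + 12·a·b² − 24·b² − 12·b³ + 18·a − 36 − 18·b    [distributive law]
= 279·a² − 36·a − 171·a·b − 126·a³ + 177·a²·b − 39·a·b² + 66·b + 18·b² − 12·b³ − 36    [combine like terms]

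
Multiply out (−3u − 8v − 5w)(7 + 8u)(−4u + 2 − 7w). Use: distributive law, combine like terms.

(−3u − 8v − 5w)(7 + 8u)(−4u + 2 − 7w)
= (−21u − 24u² − 56v − 64uv − 35w − 40uw)(−4u + 2 − 7w)    [distributive law]
= 84u² − 42u + 147uw + 96u³ − 48u² + 168u²w + 224uv − 112v + 392vw + 256u²v − 128uv + 448uvw + 140uw − 70w + 245w² + 160u²w − 80uw + 280uw²    [distributive law]
= 36u² − 42u + 207uw + 96u³ + 328u²w + 96uv − 112v + 392vw + 256u²v + 448uvw − 70w + 245w² + 280uw²    [combine like terms]

36u² − 42u + 207uw + 96u³ + 328u²w + 96uv − 112v + 392vw + 256u²v + 448uvw − 70w + 245w² + 280uw²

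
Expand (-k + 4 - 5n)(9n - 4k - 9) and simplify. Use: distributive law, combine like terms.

11kn + 4k^2 - 7k + 81n - 36 - 45n^2

(-k + 4 - 5n)(9n - 4k - 9)
= -9kn + 4k^2 + 9k + 36n - 16k - 36 - 45n^2 + 20kn + 45n    [distributive law]
= 11kn + 4k^2 - 7k + 81n - 36 - 45n^2    [combine like terms]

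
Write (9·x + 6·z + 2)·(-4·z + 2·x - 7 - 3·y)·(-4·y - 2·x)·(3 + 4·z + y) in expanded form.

(9·x + 6·z + 2)·(-4·z + 2·x - 7 - 3·y)·(-4·y - 2·x)·(3 + 4·z + y)
= (-36·x·z + 18·x^2 - 63·x - 27·x·y - 24·z^2 + 12·x·z - 42·z - 18·y·z - 8·z + 4·x - 14 - 6·y)·(-4·y - 2·x)·(3 + 4·z + y)    [distributive law]
= (-24·x·z + 18·x^2 - 59·x - 27·x·y - 24·z^2 - 50·z - 18·y·z - 14 - 6·y)·(-4·y - 2·x)·(3 + 4·z + y)    [combine like terms]
= (96·x·y·z + 48·x^2·z - 72·x^2·y - 36·x^3 + 236·x·y + 118·x^2 + 108·x·y^2 + 54·x^2·y + 96·y·z^2 + 48·x·z^2 + 200·y·z + 100·x·z + 72·y^2·z + 36·x·y·z + 56·y + 28·x + 24·y^2 + 12·x·y)·(3 + 4·z + y)    [distributive law]
= (132·x·y·z + 48·x^2·z - 18·x^2·y - 36·x^3 + 248·x·y + 118·x^2 + 108·x·y^2 + 96·y·z^2 + 48·x·z^2 + 200·y·z + 100·x·z + 72·y^2·z + 56·y + 28·x + 24·y^2)·(3 + 4·z + y)    [combine like terms]
= 396·x·y·z + 528·x·y·z^2 + 132·x·y^2·z + 144·x^2·z + 192·x^2·z^2 + 48·x^2·y·z - 54·x^2·y - 72·x^2·y·z - 18·x^2·y^2 - 108·x^3 - 144·x^3·z - 36·x^3·y + 744·x·y + 992·x·y·z + 248·x·y^2 + 354·x^2 + 472·x^2·z + 118·x^2·y + 324·x·y^2 + 432·x·y^2·z + 108·x·y^3 + 288·y·z^2 + 384·y·z^3 + 96·y^2·z^2 + 144·x·z^2 + 192·x·z^3 + 48·x·y·z^2 + 600·y·z + 800·y·z^2 + 200·y^2·z + 300·x·z + 400·x·z^2 + 100·x·y·z + 216·y^2·z + 288·y^2·z^2 + 72·y^3·z + 168·y + 224·y·z + 56·y^2 + 84·x + 112·x·z + 28·x·y + 72·y^2 + 96·y^2·z + 24·y^3    [distributive law]
= 1488·x·y·z + 576·x·y·z^2 + 564·x·y^2·z + 616·x^2·z + 192·x^2·z^2 - 24·x^2·y·z + 64·x^2·y - 18·x^2·y^2 - 108·x^3 - 144·x^3·z - 36·x^3·y + 772·x·y + 572·x·y^2 + 354·x^2 + 108·x·y^3 + 1088·y·z^2 + 384·y·z^3 + 384·y^2·z^2 + 544·x·z^2 + 192·x·z^3 + 824·y·z + 512·y^2·z + 412·x·z + 72·y^3·z + 168·y + 128·y^2 + 84·x + 24·y^3    [combine like terms]

1488·x·y·z + 576·x·y·z^2 + 564·x·y^2·z + 616·x^2·z + 192·x^2·z^2 - 24·x^2·y·z + 64·x^2·y - 18·x^2·y^2 - 108·x^3 - 144·x^3·z - 36·x^3·y + 772·x·y + 572·x·y^2 + 354·x^2 + 108·x·y^3 + 1088·y·z^2 + 384·y·z^3 + 384·y^2·z^2 + 544·x·z^2 + 192·x·z^3 + 824·y·z + 512·y^2·z + 412·x·z + 72·y^3·z + 168·y + 128·y^2 + 84·x + 24·y^3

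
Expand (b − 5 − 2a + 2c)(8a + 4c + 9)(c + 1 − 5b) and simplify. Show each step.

−32abc + 298ab − 40ab² − 36bc² + 23bc − 20b²c + 234b − 45b² − 50ac − 58a + 6c² − 47c − 45 − 16a²c − 16a² + 80a²b + 8ac² + 8c³

(b − 5 − 2a + 2c)(8a + 4c + 9)(c + 1 − 5b)
= (8ab + 4bc + 9b − 40a − 20c − 45 − 16a² − 8ac − 18a + 16ac + 8c² + 18c)(c + 1 − 5b)    [distributive law]
= (8ab + 4bc + 9b − 58a − 2c − 45 − 16a² + 8ac + 8c²)(c + 1 − 5b)    [combine like terms]
= 8abc + 8ab − 40ab² + 4bc² + 4bc − 20b²c + 9bc + 9b − 45b² − 58ac − 58a + 290ab − 2c² − 2c + 10bc − 45c − 45 + 225b − 16a²c − 16a² + 80a²b + 8ac² + 8ac − 40abc + 8c³ + 8c² − 40bc²    [distributive law]
= −32abc + 298ab − 40ab² − 36bc² + 23bc − 20b²c + 234b − 45b² − 50ac − 58a + 6c² − 47c − 45 − 16a²c − 16a² + 80a²b + 8ac² + 8c³    [combine like terms]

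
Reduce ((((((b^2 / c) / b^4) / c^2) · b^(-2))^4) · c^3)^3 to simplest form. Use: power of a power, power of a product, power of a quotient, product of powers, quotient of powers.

b^(-48)c^(-27)

((((((b^2 / c) / b^4) / c^2) · b^(-2))^4) · c^3)^3
= ((((((b^2 / c) / b^4) / c^2) · b^(-2))^4)^3) · ((c^3)^3)    [power of a product]
= (((((b^2 / c) / b^4) / c^2) · b^(-2))^12) · ((c^3)^3)    [power of a power]
= (((((b^2 / c) / b^4) / c^2)^12) · ((b^(-2))^12)) · ((c^3)^3)    [power of a product]
= (((((b^2 / c) / b^4)^12) / ((c^2)^12)) · ((b^(-2))^12)) · ((c^3)^3)    [power of a quotient]
= (((((b^2 / c)^12) / ((b^4)^12)) / ((c^2)^12)) · ((b^(-2))^12)) · ((c^3)^3)    [power of a quotient]
= ((((((b^2)^12) / (c^12)) / ((b^4)^12)) / ((c^2)^12)) · ((b^(-2))^12)) · ((c^3)^3)    [power of a quotient]
= ((((b^24 / (c^12)) / ((b^4)^12)) / ((c^2)^12)) · ((b^(-2))^12)) · ((c^3)^3)    [power of a power]
= ((((b^24 / c^12) / b^48) / ((c^2)^12)) · ((b^(-2))^12)) · ((c^3)^3)    [power of a power]
= ((((b^24 / c^12) / b^48) / c^24) · ((b^(-2))^12)) · ((c^3)^3)    [power of a power]
= ((((b^24 / c^12) / b^48) / c^24) · b^(-24)) · ((c^3)^3)    [power of a power]
= ((((b^24 / c^12) / b^48) / c^24) · b^(-24)) · c^9    [power of a power]
= b^(-48)c^(-27)    [quotient of powers; product of powers]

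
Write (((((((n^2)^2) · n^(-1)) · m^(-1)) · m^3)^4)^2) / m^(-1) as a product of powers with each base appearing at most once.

m^17n^24

(((((((n^2)^2) · n^(-1)) · m^(-1)) · m^3)^4)^2) / m^(-1)
= ((((((n^2)^2) · n^(-1)) · m^(-1)) · m^3)^8) / m^(-1)    [power of a power]
= ((((((n^2)^2) · n^(-1)) · m^(-1))^8) · ((m^3)^8)) / m^(-1)    [power of a product]
= ((((((n^2)^2) · n^(-1))^8) · ((m^(-1))^8)) · ((m^3)^8)) / m^(-1)    [power of a product]
= ((((((n^2)^2)^8) · ((n^(-1))^8)) · ((m^(-1))^8)) · ((m^3)^8)) / m^(-1)    [power of a product]
= (((((n^2)^16) · ((n^(-1))^8)) · ((m^(-1))^8)) · ((m^3)^8)) / m^(-1)    [power of a power]
= (((n^32 · ((n^(-1))^8)) · ((m^(-1))^8)) · ((m^3)^8)) / m^(-1)    [power of a power]
= (((n^32 · n^(-8)) · ((m^(-1))^8)) · ((m^3)^8)) / m^(-1)    [power of a power]
= ((n^24 · ((m^(-1))^8)) · ((m^3)^8)) / m^(-1)    [product of powers]
= ((n^24 · m^(-8)) · ((m^3)^8)) / m^(-1)    [power of a power]
= ((n^24 · m^(-8)) · m^24) / m^(-1)    [power of a power]
= m^17n^24    [quotient of powers; product of powers]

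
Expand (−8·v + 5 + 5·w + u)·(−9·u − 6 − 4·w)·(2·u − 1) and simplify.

(−8·v + 5 + 5·w + u)·(−9·u − 6 − 4·w)·(2·u − 1)
= (72·u·v + 48·v + 32·v·w − 45·u − 30 − 20·w − 45·u·w − 30·w − 20·w² − 9·u² − 6·u − 4·u·w)·(2·u − 1)    [distributive law]
= (72·u·v + 48·v + 32·v·w − 51·u − 30 − 50·w − 49·u·w − 20·w² − 9·u²)·(2·u − 1)    [combine like terms]
= 144·u²·v − 72·u·v + 96·u·v − 48·v + 64·u·v·w − 32·v·w − 102·u² + 51·u − 60·u + 30 − 100·u·w + 50·w − 98·u²·w + 49·u·w − 40·u·w² + 20·w² − 18·u³ + 9·u²    [distributive law]
= 144·u²·v + 24·u·v − 48·v + 64·u·v·w − 32·v·w − 93·u² − 9·u + 30 − 51·u·w + 50·w − 98·u²·w − 40·u·w² + 20·w² − 18·u³    [combine like terms]

144·u²·v + 24·u·v − 48·v + 64·u·v·w − 32·v·w − 93·u² − 9·u + 30 − 51·u·w + 50·w − 98·u²·w − 40·u·w² + 20·w² − 18·u³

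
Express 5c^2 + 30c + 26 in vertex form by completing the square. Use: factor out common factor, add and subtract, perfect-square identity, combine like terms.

5(c + 3)^2 - 19

5c^2 + 30c + 26
= 5(c^2 + 6c) + 26    [factor out 5 from the c-terms]
= 5(c^2 + 6c + 9 - 9) + 26    [add and subtract 9 inside the bracket]
= 5(c + 3)^2 - 45 + 26    [perfect-square identity]
= 5(c + 3)^2 - 19    [combine constants]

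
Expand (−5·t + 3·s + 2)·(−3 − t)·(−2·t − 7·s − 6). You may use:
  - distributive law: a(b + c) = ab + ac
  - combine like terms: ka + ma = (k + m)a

−56·t² − 55·s·t − 66·t − 10·t³ − 29·s·t² + 63·s² + 96·s + 21·s²·t + 36

(−5·t + 3·s + 2)·(−3 − t)·(−2·t − 7·s − 6)
= (15·t + 5·t² − 9·s − 3·s·t − 6 − 2·t)·(−2·t − 7·s − 6)    [distributive law]
= (13·t + 5·t² − 9·s − 3·s·t − 6)·(−2·t − 7·s − 6)    [combine like terms]
= −26·t² − 91·s·t − 78·t − 10·t³ − 35·s·t² − 30·t² + 18·s·t + 63·s² + 54·s + 6·s·t² + 21·s²·t + 18·s·t + 12·t + 42·s + 36    [distributive law]
= −56·t² − 55·s·t − 66·t − 10·t³ − 29·s·t² + 63·s² + 96·s + 21·s²·t + 36    [combine like terms]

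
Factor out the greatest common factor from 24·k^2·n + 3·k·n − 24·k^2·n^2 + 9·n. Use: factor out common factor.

24·k^2·n + 3·k·n − 24·k^2·n^2 + 9·n
= 3(8·k^2·n + k·n − 8·k^2·n^2 + 3·n)    [factor out 3]
= 3·n(8·k^2 + k − 8·k^2·n + 3)    [factor out n]

3·n(8·k^2 + k − 8·k^2·n + 3)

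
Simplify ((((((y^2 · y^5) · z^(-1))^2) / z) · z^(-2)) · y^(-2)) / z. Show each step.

((((((y^2 · y^5) · z^(-1))^2) / z) · z^(-2)) · y^(-2)) / z
= ((((((y^2 · y^5)^2) · ((z^(-1))^2)) / z) · z^(-2)) · y^(-2)) / z    [power of a product]
= (((((((y^2)^2) · ((y^5)^2)) · ((z^(-1))^2)) / z) · z^(-2)) · y^(-2)) / z    [power of a product]
= (((((y^4 · ((y^5)^2)) · ((z^(-1))^2)) / z) · z^(-2)) · y^(-2)) / z    [power of a power]
= (((((y^4 · y^10) · ((z^(-1))^2)) / z) · z^(-2)) · y^(-2)) / z    [power of a power]
= ((((y^14 · ((z^(-1))^2)) / z) · z^(-2)) · y^(-2)) / z    [product of powers]
= ((((y^14 · z^(-2)) / z) · z^(-2)) · y^(-2)) / z    [power of a power]
= y^12·z^(-6)    [quotient of powers; product of powers]

y^12·z^(-6)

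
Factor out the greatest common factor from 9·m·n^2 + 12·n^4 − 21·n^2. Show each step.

9·m·n^2 + 12·n^4 − 21·n^2
= 3(3·m·n^2 + 4·n^4 − 7·n^2)    [factor out 3]
= 3·n^2(3·m + 4·n^2 − 7)    [factor out n^2]

3·n^2(3·m + 4·n^2 − 7)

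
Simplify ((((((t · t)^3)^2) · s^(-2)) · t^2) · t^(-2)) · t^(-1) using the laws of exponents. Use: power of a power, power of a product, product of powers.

((((((t · t)^3)^2) · s^(-2)) · t^2) · t^(-2)) · t^(-1)
= (((((t · t)^6) · s^(-2)) · t^2) · t^(-2)) · t^(-1)    [power of a power]
= (((((t^6) · (t^6)) · s^(-2)) · t^2) · t^(-2)) · t^(-1)    [power of a product]
= (((t^12 · s^(-2)) · t^2) · t^(-2)) · t^(-1)    [product of powers]
= s^(-2)t^11    [product of powers]

s^(-2)t^11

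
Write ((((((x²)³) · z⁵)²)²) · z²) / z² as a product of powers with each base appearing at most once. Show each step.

x²⁴z²⁰

((((((x²)³) · z⁵)²)²) · z²) / z²
= (((((x²)³) · z⁵)⁴) · z²) / z²    [power of a power]
= (((((x²)³)⁴) · ((z⁵)⁴)) · z²) / z²    [power of a product]
= ((((x²)¹²) · ((z⁵)⁴)) · z²) / z²    [power of a power]
= ((x²⁴ · ((z⁵)⁴)) · z²) / z²    [power of a power]
= ((x²⁴ · z²⁰) · z²) / z²    [power of a power]
= x²⁴z²⁰    [quotient of powers; product of powers]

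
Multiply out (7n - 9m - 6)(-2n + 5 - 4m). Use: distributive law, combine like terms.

-14n^2 + 47n - 10mn - 21m + 36m^2 - 30

(7n - 9m - 6)(-2n + 5 - 4m)
= -14n^2 + 35n - 28mn + 18mn - 45m + 36m^2 + 12n - 30 + 24m    [distributive law]
= -14n^2 + 47n - 10mn - 21m + 36m^2 - 30    [combine like terms]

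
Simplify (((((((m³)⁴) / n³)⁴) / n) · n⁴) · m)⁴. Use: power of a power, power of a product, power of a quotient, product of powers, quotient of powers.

(((((((m³)⁴) / n³)⁴) / n) · n⁴) · m)⁴
= (((((((m³)⁴) / n³)⁴) / n) · n⁴)⁴) · (m⁴)    [power of a product]
= (((((((m³)⁴) / n³)⁴) / n)⁴) · ((n⁴)⁴)) · (m⁴)    [power of a product]
= (((((((m³)⁴) / n³)⁴)⁴) / (n⁴)) · ((n⁴)⁴)) · (m⁴)    [power of a quotient]
= ((((((m³)⁴) / n³)¹⁶) / (n⁴)) · ((n⁴)⁴)) · (m⁴)    [power of a power]
= ((((((m³)⁴)¹⁶) / ((n³)¹⁶)) / (n⁴)) · ((n⁴)⁴)) · (m⁴)    [power of a quotient]
= (((((m³)⁶⁴) / ((n³)¹⁶)) / (n⁴)) · ((n⁴)⁴)) · (m⁴)    [power of a power]
= (((m¹⁹² / ((n³)¹⁶)) / (n⁴)) · ((n⁴)⁴)) · (m⁴)    [power of a power]
= (((m¹⁹² / n⁴⁸) / (n⁴)) · ((n⁴)⁴)) · (m⁴)    [power of a power]
= (((m¹⁹² / n⁴⁸) / n⁴) · n¹⁶) · (m⁴)    [power of a power]
= m¹⁹⁶n⁻³⁶    [quotient of powers; product of powers]

m¹⁹⁶n⁻³⁶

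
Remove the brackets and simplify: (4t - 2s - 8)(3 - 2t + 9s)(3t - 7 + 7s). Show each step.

140t² - 268t - 318st - 24t³ + 64st² + 226s²t + 378s - 420s² - 126s³ + 168

(4t - 2s - 8)(3 - 2t + 9s)(3t - 7 + 7s)
= (12t - 8t² + 36st - 6s + 4st - 18s² - 24 + 16t - 72s)(3t - 7 + 7s)    [distributive law]
= (28t - 8t² + 40st - 78s - 18s² - 24)(3t - 7 + 7s)    [combine like terms]
= 84t² - 196t + 196st - 24t³ + 56t² - 56st² + 120st² - 280st + 280s²t - 234st + 546s - 546s² - 54s²t + 126s² - 126s³ - 72t + 168 - 168s    [distributive law]
= 140t² - 268t - 318st - 24t³ + 64st² + 226s²t + 378s - 420s² - 126s³ + 168    [combine like terms]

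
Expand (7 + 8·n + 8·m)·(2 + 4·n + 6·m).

14 + 44·n + 58·m + 32·n² + 80·m·n + 48·m²

(7 + 8·n + 8·m)·(2 + 4·n + 6·m)
= 14 + 28·n + 42·m + 16·n + 32·n² + 48·m·n + 16·m + 32·m·n + 48·m²    [distributive law]
= 14 + 44·n + 58·m + 32·n² + 80·m·n + 48·m²    [combine like terms]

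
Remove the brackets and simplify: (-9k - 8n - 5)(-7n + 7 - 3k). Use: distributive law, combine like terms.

87kn - 48k + 27k² + 56n² - 21n - 35

(-9k - 8n - 5)(-7n + 7 - 3k)
= 63kn - 63k + 27k² + 56n² - 56n + 24kn + 35n - 35 + 15k    [distributive law]
= 87kn - 48k + 27k² + 56n² - 21n - 35    [combine like terms]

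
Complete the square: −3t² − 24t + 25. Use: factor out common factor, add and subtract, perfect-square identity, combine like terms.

−3(t + 4)² + 73

−3t² − 24t + 25
= −3(t² + 8t) + 25    [factor out -3 from the t-terms]
= −3(t² + 8t + 16 − 16) + 25    [add and subtract 16 inside the bracket]
= −3(t + 4)² + 48 + 25    [perfect-square identity]
= −3(t + 4)² + 73    [combine constants]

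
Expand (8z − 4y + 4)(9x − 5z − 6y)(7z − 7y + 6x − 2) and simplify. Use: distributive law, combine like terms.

264xz² − 924xyz + 432x²z − 12xz − 280z³ + 84yz² − 60z² + 364y²z + 28yz + 396xy² − 216x²y − 324xy − 168y³ + 120y² + 216x² − 72x + 40z + 48y

(8z − 4y + 4)(9x − 5z − 6y)(7z − 7y + 6x − 2)
= (72xz − 40z² − 48yz − 36xy + 20yz + 24y² + 36x − 20z − 24y)(7z − 7y + 6x − 2)    [distributive law]
= (72xz − 40z² − 28yz − 36xy + 24y² + 36x − 20z − 24y)(7z − 7y + 6x − 2)    [combine like terms]
= 504xz² − 504xyz + 432x²z − 144xz − 280z³ + 280yz² − 240xz² + 80z² − 196yz² + 196y²z − 168xyz + 56yz − 252xyz + 252xy² − 216x²y + 72xy + 168y²z − 168y³ + 144xy² − 48y² + 252xz − 252xy + 216x² − 72x − 140z² + 140yz − 120xz + 40z − 168yz + 168y² − 144xy + 48y    [distributive law]
= 264xz² − 924xyz + 432x²z − 12xz − 280z³ + 84yz² − 60z² + 364y²z + 28yz + 396xy² − 216x²y − 324xy − 168y³ + 120y² + 216x² − 72x + 40z + 48y    [combine like terms]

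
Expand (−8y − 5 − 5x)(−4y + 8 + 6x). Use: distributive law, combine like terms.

32y^2 − 44y − 28xy − 40 − 70x − 30x^2

(−8y − 5 − 5x)(−4y + 8 + 6x)
= 32y^2 − 64y − 48xy + 20y − 40 − 30x + 20xy − 40x − 30x^2    [distributive law]
= 32y^2 − 44y − 28xy − 40 − 70x − 30x^2    [combine like terms]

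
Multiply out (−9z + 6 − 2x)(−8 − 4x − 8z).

(−9z + 6 − 2x)(−8 − 4x − 8z)
= 72z + 36xz + 72z² − 48 − 24x − 48z + 16x + 8x² + 16xz    [distributive law]
= 24z + 52xz + 72z² − 48 − 8x + 8x²    [combine like terms]

24z + 52xz + 72z² − 48 − 8x + 8x²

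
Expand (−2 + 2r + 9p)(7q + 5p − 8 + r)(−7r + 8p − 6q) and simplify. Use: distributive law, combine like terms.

(−2 + 2r + 9p)(7q + 5p − 8 + r)(−7r + 8p − 6q)
= (−14q − 10p + 16 − 2r + 14qr + 10pr − 16r + 2r^2 + 63pq + 45p^2 − 72p + 9pr)(−7r + 8p − 6q)    [distributive law]
= (−14q − 82p + 16 − 18r + 14qr + 19pr + 2r^2 + 63pq + 45p^2)(−7r + 8p − 6q)    [combine like terms]
= 98qr − 112pq + 84q^2 + 574pr − 656p^2 + 492pq − 112r + 128p − 96q + 126r^2 − 144pr + 108qr − 98qr^2 + 112pqr − 84q^2r − 133pr^2 + 152p^2r − 114pqr − 14r^3 + 16pr^2 − 12qr^2 − 441pqr + 504p^2q − 378pq^2 − 315p^2r + 360p^3 − 270p^2q    [distributive law]
= 206qr + 380pq + 84q^2 + 430pr − 656p^2 − 112r + 128p − 96q + 126r^2 − 110qr^2 − 443pqr − 84q^2r − 117pr^2 − 163p^2r − 14r^3 + 234p^2q − 378pq^2 + 360p^3    [combine like terms]

206qr + 380pq + 84q^2 + 430pr − 656p^2 − 112r + 128p − 96q + 126r^2 − 110qr^2 − 443pqr − 84q^2r − 117pr^2 − 163p^2r − 14r^3 + 234p^2q − 378pq^2 + 360p^3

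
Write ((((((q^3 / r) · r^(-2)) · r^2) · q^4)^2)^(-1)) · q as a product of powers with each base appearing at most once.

q^(-13)r^2

((((((q^3 / r) · r^(-2)) · r^2) · q^4)^2)^(-1)) · q
= (((((q^3 / r) · r^(-2)) · r^2) · q^4)^(-2)) · q    [power of a power]
= (((((q^3 / r) · r^(-2)) · r^2)^(-2)) · ((q^4)^(-2))) · q    [power of a product]
= (((((q^3 / r) · r^(-2))^(-2)) · ((r^2)^(-2))) · ((q^4)^(-2))) · q    [power of a product]
= (((((q^3 / r)^(-2)) · ((r^(-2))^(-2))) · ((r^2)^(-2))) · ((q^4)^(-2))) · q    [power of a product]
= ((((((q^3)^(-2)) / (r^(-2))) · ((r^(-2))^(-2))) · ((r^2)^(-2))) · ((q^4)^(-2))) · q    [power of a quotient]
= ((((q^(-6) / (r^(-2))) · ((r^(-2))^(-2))) · ((r^2)^(-2))) · ((q^4)^(-2))) · q    [power of a power]
= ((((q^(-6) / r^(-2)) · r^4) · ((r^2)^(-2))) · ((q^4)^(-2))) · q    [power of a power]
= ((((q^(-6) / r^(-2)) · r^4) · r^(-4)) · ((q^4)^(-2))) · q    [power of a power]
= ((((q^(-6) / r^(-2)) · r^4) · r^(-4)) · q^(-8)) · q    [power of a power]
= q^(-13)r^2    [quotient of powers; product of powers]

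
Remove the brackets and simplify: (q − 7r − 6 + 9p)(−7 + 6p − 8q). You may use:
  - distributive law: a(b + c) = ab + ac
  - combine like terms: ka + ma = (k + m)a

(q − 7r − 6 + 9p)(−7 + 6p − 8q)
= −7q + 6pq − 8q^2 + 49r − 42pr + 56qr + 42 − 36p + 48q − 63p + 54p^2 − 72pq    [distributive law]
= 41q − 66pq − 8q^2 + 49r − 42pr + 56qr + 42 − 99p + 54p^2    [combine like terms]

41q − 66pq − 8q^2 + 49r − 42pr + 56qr + 42 − 99p + 54p^2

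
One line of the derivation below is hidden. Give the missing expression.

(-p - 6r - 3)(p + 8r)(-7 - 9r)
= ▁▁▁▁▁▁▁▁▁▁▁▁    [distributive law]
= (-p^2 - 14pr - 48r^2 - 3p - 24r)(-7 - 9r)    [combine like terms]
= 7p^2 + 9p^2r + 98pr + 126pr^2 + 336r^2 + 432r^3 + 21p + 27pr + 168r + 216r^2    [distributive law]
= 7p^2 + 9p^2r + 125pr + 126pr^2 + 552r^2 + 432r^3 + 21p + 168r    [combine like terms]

Applying distributive law to the line above:

(-p^2 - 8pr - 6pr - 48r^2 - 3p - 24r)(-7 - 9r)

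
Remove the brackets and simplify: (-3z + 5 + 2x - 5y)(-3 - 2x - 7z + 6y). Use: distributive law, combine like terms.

(-3z + 5 + 2x - 5y)(-3 - 2x - 7z + 6y)
= 9z + 6xz + 21z² - 18yz - 15 - 10x - 35z + 30y - 6x - 4x² - 14xz + 12xy + 15y + 10xy + 35yz - 30y²    [distributive law]
= -26z - 8xz + 21z² + 17yz - 15 - 16x + 45y - 4x² + 22xy - 30y²    [combine like terms]

-26z - 8xz + 21z² + 17yz - 15 - 16x + 45y - 4x² + 22xy - 30y²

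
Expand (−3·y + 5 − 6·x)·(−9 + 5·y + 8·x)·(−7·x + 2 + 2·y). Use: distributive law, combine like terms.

(−3·y + 5 − 6·x)·(−9 + 5·y + 8·x)·(−7·x + 2 + 2·y)
= (27·y − 15·y² − 24·x·y − 45 + 25·y + 40·x + 54·x − 30·x·y − 48·x²)·(−7·x + 2 + 2·y)    [distributive law]
= (52·y − 15·y² − 54·x·y − 45 + 94·x − 48·x²)·(−7·x + 2 + 2·y)    [combine like terms]
= −364·x·y + 104·y + 104·y² + 105·x·y² − 30·y² − 30·y³ + 378·x²·y − 108·x·y − 108·x·y² + 315·x − 90 − 90·y − 658·x² + 188·x + 188·x·y + 336·x³ − 96·x² − 96·x²·y    [distributive law]
= −284·x·y + 14·y + 74·y² − 3·x·y² − 30·y³ + 282·x²·y + 503·x − 90 − 754·x² + 336·x³    [combine like terms]

−284·x·y + 14·y + 74·y² − 3·x·y² − 30·y³ + 282·x²·y + 503·x − 90 − 754·x² + 336·x³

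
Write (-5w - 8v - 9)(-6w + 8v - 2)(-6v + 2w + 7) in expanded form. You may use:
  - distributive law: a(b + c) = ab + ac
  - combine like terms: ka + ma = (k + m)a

-164vw^2 + 60w^3 + 338w^2 - 176v^2w - 440vw + 484w + 384v^3 - 112v^2 - 500v + 126

(-5w - 8v - 9)(-6w + 8v - 2)(-6v + 2w + 7)
= (30w^2 - 40vw + 10w + 48vw - 64v^2 + 16v + 54w - 72v + 18)(-6v + 2w + 7)    [distributive law]
= (30w^2 + 8vw + 64w - 64v^2 - 56v + 18)(-6v + 2w + 7)    [combine like terms]
= -180vw^2 + 60w^3 + 210w^2 - 48v^2w + 16vw^2 + 56vw - 384vw + 128w^2 + 448w + 384v^3 - 128v^2w - 448v^2 + 336v^2 - 112vw - 392v - 108v + 36w + 126    [distributive law]
= -164vw^2 + 60w^3 + 338w^2 - 176v^2w - 440vw + 484w + 384v^3 - 112v^2 - 500v + 126    [combine like terms]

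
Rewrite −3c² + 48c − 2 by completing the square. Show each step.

−3(c − 8)² + 190

−3c² + 48c − 2
= −3(c² − 16c) − 2    [factor out -3 from the c-terms]
= −3(c² − 16c + 64 − 64) − 2    [add and subtract 64 inside the bracket]
= −3(c − 8)² + 192 − 2    [perfect-square identity]
= −3(c − 8)² + 190    [combine constants]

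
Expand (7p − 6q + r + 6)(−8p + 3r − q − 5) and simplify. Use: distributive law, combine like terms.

−56p^2 + 13pr + 41pq − 83p − 19qr + 6q^2 + 24q + 3r^2 + 13r − 30

(7p − 6q + r + 6)(−8p + 3r − q − 5)
= −56p^2 + 21pr − 7pq − 35p + 48pq − 18qr + 6q^2 + 30q − 8pr + 3r^2 − qr − 5r − 48p + 18r − 6q − 30    [distributive law]
= −56p^2 + 13pr + 41pq − 83p − 19qr + 6q^2 + 24q + 3r^2 + 13r − 30    [combine like terms]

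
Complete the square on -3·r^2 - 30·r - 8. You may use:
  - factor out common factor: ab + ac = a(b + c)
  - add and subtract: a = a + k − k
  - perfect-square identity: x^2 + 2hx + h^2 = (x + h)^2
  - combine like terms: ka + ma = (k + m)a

-3(r + 5)^2 + 67

-3·r^2 - 30·r - 8
= -3(r^2 + 10·r) - 8    [factor out -3 from the r-terms]
= -3(r^2 + 10·r + 25 - 25) - 8    [add and subtract 25 inside the bracket]
= -3(r + 5)^2 + 75 - 8    [perfect-square identity]
= -3(r + 5)^2 + 67    [combine constants]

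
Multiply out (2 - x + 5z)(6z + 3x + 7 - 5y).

(2 - x + 5z)(6z + 3x + 7 - 5y)
= 12z + 6x + 14 - 10y - 6xz - 3x^2 - 7x + 5xy + 30z^2 + 15xz + 35z - 25yz    [distributive law]
= 47z - x + 14 - 10y + 9xz - 3x^2 + 5xy + 30z^2 - 25yz    [combine like terms]

47z - x + 14 - 10y + 9xz - 3x^2 + 5xy + 30z^2 - 25yz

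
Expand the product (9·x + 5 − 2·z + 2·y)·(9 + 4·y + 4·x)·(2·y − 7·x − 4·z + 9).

332·x·y − 383·x^2 − 350·x·z + 594·x + 32·x·y^2 − 236·x^2·y − 136·x·y·z − 252·x^3 − 88·x^2·z + 432·y − 342·z + 405 + 148·y^2 − 260·y·z + 72·z^2 − 48·y^2·z + 32·y·z^2 + 32·x·z^2 + 16·y^3

(9·x + 5 − 2·z + 2·y)·(9 + 4·y + 4·x)·(2·y − 7·x − 4·z + 9)
= (81·x + 36·x·y + 36·x^2 + 45 + 20·y + 20·x − 18·z − 8·y·z − 8·x·z + 18·y + 8·y^2 + 8·x·y)·(2·y − 7·x − 4·z + 9)    [distributive law]
= (101·x + 44·x·y + 36·x^2 + 45 + 38·y − 18·z − 8·y·z − 8·x·z + 8·y^2)·(2·y − 7·x − 4·z + 9)    [combine like terms]
= 202·x·y − 707·x^2 − 404·x·z + 909·x + 88·x·y^2 − 308·x^2·y − 176·x·y·z + 396·x·y + 72·x^2·y − 252·x^3 − 144·x^2·z + 324·x^2 + 90·y − 315·x − 180·z + 405 + 76·y^2 − 266·x·y − 152·y·z + 342·y − 36·y·z + 126·x·z + 72·z^2 − 162·z − 16·y^2·z + 56·x·y·z + 32·y·z^2 − 72·y·z − 16·x·y·z + 56·x^2·z + 32·x·z^2 − 72·x·z + 16·y^3 − 56·x·y^2 − 32·y^2·z + 72·y^2    [distributive law]
= 332·x·y − 383·x^2 − 350·x·z + 594·x + 32·x·y^2 − 236·x^2·y − 136·x·y·z − 252·x^3 − 88·x^2·z + 432·y − 342·z + 405 + 148·y^2 − 260·y·z + 72·z^2 − 48·y^2·z + 32·y·z^2 + 32·x·z^2 + 16·y^3    [combine like terms]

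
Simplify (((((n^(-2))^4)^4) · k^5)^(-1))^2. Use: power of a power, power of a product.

k^(-10)n^64

(((((n^(-2))^4)^4) · k^5)^(-1))^2
= ((((n^(-2))^4)^4) · k^5)^(-2)    [power of a power]
= ((((n^(-2))^4)^4)^(-2)) · ((k^5)^(-2))    [power of a product]
= (((n^(-2))^4)^(-8)) · ((k^5)^(-2))    [power of a power]
= ((n^(-2))^(-32)) · ((k^5)^(-2))    [power of a power]
= n^64 · ((k^5)^(-2))    [power of a power]
= n^64 · k^(-10)    [power of a power]
= k^(-10)n^64    [rearrange]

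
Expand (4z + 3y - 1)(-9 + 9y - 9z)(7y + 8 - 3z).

(4z + 3y - 1)(-9 + 9y - 9z)(7y + 8 - 3z)
= (-36z + 36yz - 36z^2 - 27y + 27y^2 - 27yz + 9 - 9y + 9z)(7y + 8 - 3z)    [distributive law]
= (-27z + 9yz - 36z^2 - 36y + 27y^2 + 9)(7y + 8 - 3z)    [combine like terms]
= -189yz - 216z + 81z^2 + 63y^2z + 72yz - 27yz^2 - 252yz^2 - 288z^2 + 108z^3 - 252y^2 - 288y + 108yz + 189y^3 + 216y^2 - 81y^2z + 63y + 72 - 27z    [distributive law]
= -9yz - 243z - 207z^2 - 18y^2z - 279yz^2 + 108z^3 - 36y^2 - 225y + 189y^3 + 72    [combine like terms]

-9yz - 243z - 207z^2 - 18y^2z - 279yz^2 + 108z^3 - 36y^2 - 225y + 189y^3 + 72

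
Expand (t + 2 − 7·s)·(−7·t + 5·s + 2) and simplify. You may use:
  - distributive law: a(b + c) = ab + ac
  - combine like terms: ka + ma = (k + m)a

(t + 2 − 7·s)·(−7·t + 5·s + 2)
= −7·t^2 + 5·s·t + 2·t − 14·t + 10·s + 4 + 49·s·t − 35·s^2 − 14·s    [distributive law]
= −7·t^2 + 54·s·t − 12·t − 4·s + 4 − 35·s^2    [combine like terms]

−7·t^2 + 54·s·t − 12·t − 4·s + 4 − 35·s^2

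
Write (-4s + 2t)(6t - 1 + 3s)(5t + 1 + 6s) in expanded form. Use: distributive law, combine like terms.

-18st^2 - 10st - 168s^2t + 4s + 12s^2 - 72s^3 + 60t^3 + 2t^2 - 2t

(-4s + 2t)(6t - 1 + 3s)(5t + 1 + 6s)
= (-24st + 4s - 12s^2 + 12t^2 - 2t + 6st)(5t + 1 + 6s)    [distributive law]
= (-18st + 4s - 12s^2 + 12t^2 - 2t)(5t + 1 + 6s)    [combine like terms]
= -90st^2 - 18st - 108s^2t + 20st + 4s + 24s^2 - 60s^2t - 12s^2 - 72s^3 + 60t^3 + 12t^2 + 72st^2 - 10t^2 - 2t - 12st    [distributive law]
= -18st^2 - 10st - 168s^2t + 4s + 12s^2 - 72s^3 + 60t^3 + 2t^2 - 2t    [combine like terms]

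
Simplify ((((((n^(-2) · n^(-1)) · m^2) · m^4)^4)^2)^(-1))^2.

((((((n^(-2) · n^(-1)) · m^2) · m^4)^4)^2)^(-1))^2
= (((((n^(-2) · n^(-1)) · m^2) · m^4)^4)^2)^(-2)    [power of a power]
= ((((n^(-2) · n^(-1)) · m^2) · m^4)^4)^(-4)    [power of a power]
= (((n^(-2) · n^(-1)) · m^2) · m^4)^(-16)    [power of a power]
= (((n^(-2) · n^(-1)) · m^2)^(-16)) · ((m^4)^(-16))    [power of a product]
= (((n^(-2) · n^(-1))^(-16)) · ((m^2)^(-16))) · ((m^4)^(-16))    [power of a product]
= ((((n^(-2))^(-16)) · ((n^(-1))^(-16))) · ((m^2)^(-16))) · ((m^4)^(-16))    [power of a product]
= ((n^32 · ((n^(-1))^(-16))) · ((m^2)^(-16))) · ((m^4)^(-16))    [power of a power]
= ((n^32 · n^16) · ((m^2)^(-16))) · ((m^4)^(-16))    [power of a power]
= (n^48 · ((m^2)^(-16))) · ((m^4)^(-16))    [product of powers]
= (n^48 · m^(-32)) · ((m^4)^(-16))    [power of a power]
= (n^48 · m^(-32)) · m^(-64)    [power of a power]
= m^(-96)n^48    [product of powers]

m^(-96)n^48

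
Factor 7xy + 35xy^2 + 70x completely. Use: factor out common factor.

7x(y + 5y^2 + 10)

7xy + 35xy^2 + 70x
= 7(xy + 5xy^2 + 10x)    [factor out 7]
= 7x(y + 5y^2 + 10)    [factor out x]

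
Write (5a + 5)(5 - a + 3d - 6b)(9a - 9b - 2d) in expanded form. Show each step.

180a² - 450ab + 95ad - 45a³ - 225a²b + 145a²d - 75abd - 30ad² + 270ab² + 225a - 225b - 50d - 75bd - 30d² + 270b²

(5a + 5)(5 - a + 3d - 6b)(9a - 9b - 2d)
= (25a - 5a² + 15ad - 30ab + 25 - 5a + 15d - 30b)(9a - 9b - 2d)    [distributive law]
= (20a - 5a² + 15ad - 30ab + 25 + 15d - 30b)(9a - 9b - 2d)    [combine like terms]
= 180a² - 180ab - 40ad - 45a³ + 45a²b + 10a²d + 135a²d - 135abd - 30ad² - 270a²b + 270ab² + 60abd + 225a - 225b - 50d + 135ad - 135bd - 30d² - 270ab + 270b² + 60bd    [distributive law]
= 180a² - 450ab + 95ad - 45a³ - 225a²b + 145a²d - 75abd - 30ad² + 270ab² + 225a - 225b - 50d - 75bd - 30d² + 270b²    [combine like terms]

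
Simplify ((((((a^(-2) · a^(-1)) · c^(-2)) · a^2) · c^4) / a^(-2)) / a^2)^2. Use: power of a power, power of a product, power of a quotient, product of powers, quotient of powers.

((((((a^(-2) · a^(-1)) · c^(-2)) · a^2) · c^4) / a^(-2)) / a^2)^2
= ((((((a^(-2) · a^(-1)) · c^(-2)) · a^2) · c^4) / a^(-2))^2) / ((a^2)^2)    [power of a quotient]
= ((((((a^(-2) · a^(-1)) · c^(-2)) · a^2) · c^4)^2) / ((a^(-2))^2)) / ((a^2)^2)    [power of a quotient]
= ((((((a^(-2) · a^(-1)) · c^(-2)) · a^2)^2) · ((c^4)^2)) / ((a^(-2))^2)) / ((a^2)^2)    [power of a product]
= ((((((a^(-2) · a^(-1)) · c^(-2))^2) · ((a^2)^2)) · ((c^4)^2)) / ((a^(-2))^2)) / ((a^2)^2)    [power of a product]
= ((((((a^(-2) · a^(-1))^2) · ((c^(-2))^2)) · ((a^2)^2)) · ((c^4)^2)) / ((a^(-2))^2)) / ((a^2)^2)    [power of a product]
= (((((((a^(-2))^2) · ((a^(-1))^2)) · ((c^(-2))^2)) · ((a^2)^2)) · ((c^4)^2)) / ((a^(-2))^2)) / ((a^2)^2)    [power of a product]
= (((((a^(-4) · ((a^(-1))^2)) · ((c^(-2))^2)) · ((a^2)^2)) · ((c^4)^2)) / ((a^(-2))^2)) / ((a^2)^2)    [power of a power]
= (((((a^(-4) · a^(-2)) · ((c^(-2))^2)) · ((a^2)^2)) · ((c^4)^2)) / ((a^(-2))^2)) / ((a^2)^2)    [power of a power]
= ((((a^(-6) · ((c^(-2))^2)) · ((a^2)^2)) · ((c^4)^2)) / ((a^(-2))^2)) / ((a^2)^2)    [product of powers]
= ((((a^(-6) · c^(-4)) · ((a^2)^2)) · ((c^4)^2)) / ((a^(-2))^2)) / ((a^2)^2)    [power of a power]
= ((((a^(-6) · c^(-4)) · a^4) · ((c^4)^2)) / ((a^(-2))^2)) / ((a^2)^2)    [power of a power]
= ((((a^(-6) · c^(-4)) · a^4) · c^8) / ((a^(-2))^2)) / ((a^2)^2)    [power of a power]
= ((((a^(-6) · c^(-4)) · a^4) · c^8) / a^(-4)) / ((a^2)^2)    [power of a power]
= ((((a^(-6) · c^(-4)) · a^4) · c^8) / a^(-4)) / a^4    [power of a power]
= a^(-2)·c^4    [quotient of powers; product of powers]

a^(-2)·c^4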